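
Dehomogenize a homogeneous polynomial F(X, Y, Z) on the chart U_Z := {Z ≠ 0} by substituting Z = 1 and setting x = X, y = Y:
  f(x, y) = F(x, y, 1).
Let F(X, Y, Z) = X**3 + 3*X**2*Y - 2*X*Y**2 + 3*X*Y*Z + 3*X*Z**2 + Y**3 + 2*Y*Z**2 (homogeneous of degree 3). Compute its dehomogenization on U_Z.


f(x, y) = x**3 + 3*x**2*y - 2*x*y**2 + 3*x*y + 3*x + y**3 + 2*y

On U_Z we set Z = 1. Each monomial c·X^i·Y^j·Z^k in F becomes c·x^i·y^j·1^k = c·x^i·y^j.
Substituting Z = 1: F(X, Y, 1) = x**3 + 3*x**2*y - 2*x*y**2 + 3*x*y + 3*x + y**3 + 2*y.
Note: deg(f) ≤ deg(F) = 3; strict inequality happens when F is divisible by Z (lost terms).


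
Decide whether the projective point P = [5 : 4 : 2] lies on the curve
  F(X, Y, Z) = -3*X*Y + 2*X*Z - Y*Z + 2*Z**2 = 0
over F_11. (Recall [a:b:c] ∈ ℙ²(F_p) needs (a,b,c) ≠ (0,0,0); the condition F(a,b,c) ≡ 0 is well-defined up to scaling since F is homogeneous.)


F(5,4,2) ≡ 4 (mod 11); P is NOT on the curve.

Evaluate F(5, 4, 2) term-by-term (mod 11).
  -3*X*Y ↦ -3·5·4·1 = -60
  2*X*Z ↦ 2·5·1·2 = 20
  -Y*Z ↦ -1·1·4·2 = -8
  2*Z**2 ↦ 2·1·1·4 = 8
Sum: F(5, 4, 2) = (-60) + (20) + (-8) + (8) = -40.
Reducing mod 11: -40 ≡ 4 (mod 11).
Since F(a, b, c) ≡ 4 ≠ 0 (mod 11), P does NOT lie on the curve.


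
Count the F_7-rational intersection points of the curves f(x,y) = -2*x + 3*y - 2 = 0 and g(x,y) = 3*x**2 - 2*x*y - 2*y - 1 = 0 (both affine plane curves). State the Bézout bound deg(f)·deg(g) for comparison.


Common zeros: {(0, 3), (3, 5)}; count = 2; Bézout bound = 2.

deg(f) = 1, deg(g) = 2, so Bézout bound = 2.
Scan x ∈ F_7. For each x, list the y ∈ F_7 with f(x, y) ≡ 0 and those with g(x, y) ≡ 0 (mod 7); the common zeros in that column are the intersection.
  x = 0: f ≡ 0 at y ∈ {3}; g ≡ 0 at y ∈ {3}; common: {3}.
  x = 1: f ≡ 0 at y ∈ {6}; g ≡ 0 at y ∈ {4}; common: ∅.
  x = 2: f ≡ 0 at y ∈ {2}; g ≡ 0 at y ∈ {3}; common: ∅.
  x = 3: f ≡ 0 at y ∈ {5}; g ≡ 0 at y ∈ {5}; common: {5}.
  x = 4: f ≡ 0 at y ∈ {1}; g ≡ 0 at y ∈ {4}; common: ∅.
  x = 5: f ≡ 0 at y ∈ {4}; g ≡ 0 at y ∈ {5}; common: ∅.
  x = 6: f ≡ 0 at y ∈ {0}; g ≡ 0 at y ∈ ∅; common: ∅.
Collecting: common zeros = {(0, 3), (3, 5)}, so the count is 2.
Comparison with the Bézout bound: 2 ≤ 2 = deg(f)·deg(g), as expected for curves with no common component (the bound is attained).


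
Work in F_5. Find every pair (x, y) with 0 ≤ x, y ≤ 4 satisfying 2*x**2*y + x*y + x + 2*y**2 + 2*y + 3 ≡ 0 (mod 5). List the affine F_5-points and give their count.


Affine F_5-points: {(0, 2), (2, 0), (2, 4), (3, 2), (3, 4)}; count = 5.

For each of the 25 pairs (x, y) ∈ F_5², evaluate f(x, y) mod 5. Record the zeros.
  x = 0: [0↦3, 1↦2, 2↦0, 3↦2, 4↦3]  zeros at y ∈ {2}
  x = 1: [0↦4, 1↦1, 2↦2, 3↦2, 4↦1]  zeros at y ∈ ∅
  x = 2: [0↦0, 1↦4, 2↦2, 3↦4, 4↦0]  zeros at y ∈ {0, 4}
  x = 3: [0↦1, 1↦1, 2↦0, 3↦3, 4↦0]  zeros at y ∈ {2, 4}
  x = 4: [0↦2, 1↦2, 2↦1, 3↦4, 4↦1]  zeros at y ∈ ∅
Collecting zeros: affine points = {(0, 2), (2, 0), (2, 4), (3, 2), (3, 4)}.
Total count |C(F_5)_aff| = 5.


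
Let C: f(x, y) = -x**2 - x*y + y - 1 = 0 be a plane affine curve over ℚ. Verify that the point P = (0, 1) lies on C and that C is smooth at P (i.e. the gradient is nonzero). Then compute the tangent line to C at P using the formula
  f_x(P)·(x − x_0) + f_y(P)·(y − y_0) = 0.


Tangent line at P: -x + y - 1 = 0.

Step 1: f(0, 1) = 0, so P lies on C.
Step 2: partial derivatives
  f_x(x, y) = -2*x - y, f_y(x, y) = 1 - x.
  f_x(P) = -1, f_y(P) = 1 (gradient nonzero, so P is smooth).
Step 3: tangent line at P: -1·(x − 0) + 1·(y − 1) = 0.
Expanding: -x + y - 1 = 0.


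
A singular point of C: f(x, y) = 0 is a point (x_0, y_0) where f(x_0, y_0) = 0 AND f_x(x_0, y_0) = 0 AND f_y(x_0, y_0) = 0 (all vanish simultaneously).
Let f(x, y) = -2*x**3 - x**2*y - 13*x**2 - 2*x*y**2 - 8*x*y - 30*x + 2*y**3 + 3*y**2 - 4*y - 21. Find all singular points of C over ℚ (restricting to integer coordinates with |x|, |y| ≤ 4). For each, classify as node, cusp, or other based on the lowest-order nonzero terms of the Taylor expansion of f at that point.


Singular points: {(-2, -1)}; classification: cusp.

Compute partial derivatives:
  f_x = -6*x**2 - 2*x*y - 26*x - 2*y**2 - 8*y - 30.
  f_y = -x**2 - 4*x*y - 8*x + 6*y**2 + 6*y - 4.
Scan x_0 ∈ {−4, ..., 4}. For each x_0, f_y(x_0, y) is a polynomial in y; find its integer roots y ∈ {−4, ..., 4}, then test f_x and f at those candidates.
  x = -4: f_y(-4, y) = 6*y**2 + 22*y + 12; vanishes at y ∈ {-3}. (-4, -3): f_x = -40 ≠ 0.
  x = -3: f_y(-3, y) = 6*y**2 + 18*y + 11; no integer root y with |y| ≤ 4.
  x = -2: f_y(-2, y) = 6*y**2 + 14*y + 8; vanishes at y ∈ {-1}. (-2, -1): f_x = 0, f = 0 — SINGULAR.
  x = -1: f_y(-1, y) = 6*y**2 + 10*y + 3; no integer root y with |y| ≤ 4.
  x = 0: f_y(0, y) = 6*y**2 + 6*y - 4; no integer root y with |y| ≤ 4.
  x = 1: f_y(1, y) = 6*y**2 + 2*y - 13; no integer root y with |y| ≤ 4.
  x = 2: f_y(2, y) = 6*y**2 - 2*y - 24; no integer root y with |y| ≤ 4.
  x = 3: f_y(3, y) = 6*y**2 - 6*y - 37; no integer root y with |y| ≤ 4.
  x = 4: f_y(4, y) = 6*y**2 - 10*y - 52; no integer root y with |y| ≤ 4.
Only singular point on the grid: (-2, -1).
Classify: substitute x = -2 + u, y = -1 + v and expand: f = -2*u**3 - u**2*v - 2*u*v**2 + 2*v**3 + v**2.
No constant or linear terms (consistent with a singular point). Quadratic part: v**2. Cubic part: -2*u**3 - u**2*v - 2*u*v**2 + 2*v**3.
The quadratic part v**2 is a perfect square, so there is a single (double) tangent line v = 0, i.e. y = -1. Restricting the cubic part to that line (v = 0) leaves -2*u**3 ≠ 0, so f is not divisible by v and the branch is v² ≈ 2*u**3 to lowest order — this is a cusp.
Classification: cusp.


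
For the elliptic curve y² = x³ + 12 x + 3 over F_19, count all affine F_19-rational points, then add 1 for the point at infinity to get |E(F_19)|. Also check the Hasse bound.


Affine points = {(1, 4), (1, 15), (2, 4), (2, 15), (3, 3), (3, 16), (4, 1), (4, 18), (5, 6), (5, 13), (6, 5), (6, 14), (9, 2), (9, 17), (13, 0), (15, 9), (15, 10), (16, 4), (16, 15), (17, 3), (17, 16), (18, 3), (18, 16)}; affine count = 23; |E(F_19)| = 24.

Discriminant check: Δ ∝ 4a³ + 27b² = 4·12³ + 27·3² = 4·1728 + 27·9 ≡ 11 (mod 19). Nonzero ⇒ E is nonsingular.
For each x ∈ F_19, compute rhs = x³ + 12·x + 3 mod 19, then count y ∈ F_19 with y² ≡ rhs.
  x = 0: rhs = 3, matching y values: none (0 points).
  x = 1: rhs = 16, matching y values: 4, 15 (2 points).
  x = 2: rhs = 16, matching y values: 4, 15 (2 points).
  x = 3: rhs = 9, matching y values: 3, 16 (2 points).
  x = 4: rhs = 1, matching y values: 1, 18 (2 points).
  x = 5: rhs = 17, matching y values: 6, 13 (2 points).
  x = 6: rhs = 6, matching y values: 5, 14 (2 points).
  x = 7: rhs = 12, matching y values: none (0 points).
  x = 8: rhs = 3, matching y values: none (0 points).
  x = 9: rhs = 4, matching y values: 2, 17 (2 points).
  x = 10: rhs = 2, matching y values: none (0 points).
  x = 11: rhs = 3, matching y values: none (0 points).
  x = 12: rhs = 13, matching y values: none (0 points).
  x = 13: rhs = 0, matching y values: 0 (1 points).
  x = 14: rhs = 8, matching y values: none (0 points).
  x = 15: rhs = 5, matching y values: 9, 10 (2 points).
  x = 16: rhs = 16, matching y values: 4, 15 (2 points).
  x = 17: rhs = 9, matching y values: 3, 16 (2 points).
  x = 18: rhs = 9, matching y values: 3, 16 (2 points).
Total affine count: 23.
Full point count |E(F_19)| = 23 + 1 = 24.
Hasse bound: |24 − (19+1)| = |4| = 4 ≤ 2√19 ≈ 8.7178 ✓.


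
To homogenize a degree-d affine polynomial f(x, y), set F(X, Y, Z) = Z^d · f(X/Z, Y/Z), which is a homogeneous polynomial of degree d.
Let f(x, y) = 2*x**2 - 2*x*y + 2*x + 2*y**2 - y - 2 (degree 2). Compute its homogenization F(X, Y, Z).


F(X, Y, Z) = 2*X**2 - 2*X*Y + 2*X*Z + 2*Y**2 - Y*Z - 2*Z**2

deg(f) = 2.
Substitute x = X/Z, y = Y/Z into f, then multiply by Z^2.
  monomial 2·x^2·y^0 ↦ 2·X^2·Y^0·Z^0.
  monomial -2·x^1·y^1 ↦ -2·X^1·Y^1·Z^0.
  monomial 2·x^1·y^0 ↦ 2·X^1·Y^0·Z^1.
  monomial 2·x^0·y^2 ↦ 2·X^0·Y^2·Z^0.
  monomial -1·x^0·y^1 ↦ -1·X^0·Y^1·Z^1.
  monomial -2·x^0·y^0 ↦ -2·X^0·Y^0·Z^2.
Collecting: F(X, Y, Z) = 2*X**2 - 2*X*Y + 2*X*Z + 2*Y**2 - Y*Z - 2*Z**2.


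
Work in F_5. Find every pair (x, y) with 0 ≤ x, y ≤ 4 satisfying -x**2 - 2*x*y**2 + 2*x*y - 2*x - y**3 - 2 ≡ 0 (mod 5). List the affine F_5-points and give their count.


Affine F_5-points: {(0, 2), (1, 0), (2, 0), (3, 3), (4, 2)}; count = 5.

For each of the 25 pairs (x, y) ∈ F_5², evaluate f(x, y) mod 5. Record the zeros.
  x = 0: [0↦3, 1↦2, 2↦0, 3↦1, 4↦4]  zeros at y ∈ {2}
  x = 1: [0↦0, 1↦4, 2↦3, 3↦1, 4↦2]  zeros at y ∈ {0}
  x = 2: [0↦0, 1↦4, 2↦4, 3↦4, 4↦3]  zeros at y ∈ {0}
  x = 3: [0↦3, 1↦2, 2↦3, 3↦0, 4↦2]  zeros at y ∈ {3}
  x = 4: [0↦4, 1↦3, 2↦0, 3↦4, 4↦4]  zeros at y ∈ {2}
Collecting zeros: affine points = {(0, 2), (1, 0), (2, 0), (3, 3), (4, 2)}.
Total count |C(F_5)_aff| = 5.


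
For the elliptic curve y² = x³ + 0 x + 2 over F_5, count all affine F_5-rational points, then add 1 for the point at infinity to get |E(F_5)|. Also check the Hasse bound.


Affine points = {(2, 0), (3, 2), (3, 3), (4, 1), (4, 4)}; affine count = 5; |E(F_5)| = 6.

Discriminant check: Δ ∝ 4a³ + 27b² = 4·0³ + 27·2² = 4·0 + 27·4 ≡ 3 (mod 5). Nonzero ⇒ E is nonsingular.
For each x ∈ F_5, compute rhs = x³ + 0·x + 2 mod 5, then count y ∈ F_5 with y² ≡ rhs.
  x = 0: rhs = 2, matching y values: none (0 points).
  x = 1: rhs = 3, matching y values: none (0 points).
  x = 2: rhs = 0, matching y values: 0 (1 points).
  x = 3: rhs = 4, matching y values: 2, 3 (2 points).
  x = 4: rhs = 1, matching y values: 1, 4 (2 points).
Total affine count: 5.
Full point count |E(F_5)| = 5 + 1 = 6.
Hasse bound: |6 − (5+1)| = |0| = 0 ≤ 2√5 ≈ 4.4721 ✓.


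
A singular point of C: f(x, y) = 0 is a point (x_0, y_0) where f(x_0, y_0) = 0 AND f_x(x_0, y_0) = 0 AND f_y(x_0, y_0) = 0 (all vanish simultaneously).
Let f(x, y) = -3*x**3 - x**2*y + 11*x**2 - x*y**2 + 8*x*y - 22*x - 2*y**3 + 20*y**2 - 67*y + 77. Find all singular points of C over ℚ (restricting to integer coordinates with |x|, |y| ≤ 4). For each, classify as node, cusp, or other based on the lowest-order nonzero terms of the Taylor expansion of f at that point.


Singular points: {(1, 3)}; classification: node.

Compute partial derivatives:
  f_x = -9*x**2 - 2*x*y + 22*x - y**2 + 8*y - 22.
  f_y = -x**2 - 2*x*y + 8*x - 6*y**2 + 40*y - 67.
Scan x_0 ∈ {−4, ..., 4}. For each x_0, f_y(x_0, y) is a polynomial in y; find its integer roots y ∈ {−4, ..., 4}, then test f_x and f at those candidates.
  x = -4: f_y(-4, y) = -6*y**2 + 48*y - 115; no integer root y with |y| ≤ 4.
  x = -3: f_y(-3, y) = -6*y**2 + 46*y - 100; no integer root y with |y| ≤ 4.
  x = -2: f_y(-2, y) = -6*y**2 + 44*y - 87; no integer root y with |y| ≤ 4.
  x = -1: f_y(-1, y) = -6*y**2 + 42*y - 76; no integer root y with |y| ≤ 4.
  x = 0: f_y(0, y) = -6*y**2 + 40*y - 67; no integer root y with |y| ≤ 4.
  x = 1: f_y(1, y) = -6*y**2 + 38*y - 60; vanishes at y ∈ {3}. (1, 3): f_x = 0, f = 0 — SINGULAR.
  x = 2: f_y(2, y) = -6*y**2 + 36*y - 55; no integer root y with |y| ≤ 4.
  x = 3: f_y(3, y) = -6*y**2 + 34*y - 52; no integer root y with |y| ≤ 4.
  x = 4: f_y(4, y) = -6*y**2 + 32*y - 51; no integer root y with |y| ≤ 4.
Only singular point on the grid: (1, 3).
Classify: substitute x = 1 + u, y = 3 + v and expand: f = -3*u**3 - u**2*v - u**2 - u*v**2 - 2*v**3 + v**2.
No constant or linear terms (consistent with a singular point). Quadratic part: -u**2 + v**2. Cubic part: -3*u**3 - u**2*v - u*v**2 - 2*v**3.
The quadratic part v**2 - u**2 = (v − u)(v + u) splits into two distinct linear factors, so there are two distinct tangent lines y − 3 = ±(x − 1) — this is a node (ordinary double point).
Classification: node.


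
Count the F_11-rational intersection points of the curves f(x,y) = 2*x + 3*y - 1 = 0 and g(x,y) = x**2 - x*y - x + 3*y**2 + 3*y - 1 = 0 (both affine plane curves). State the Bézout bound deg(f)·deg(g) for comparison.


Common zeros: ∅; count = 0; Bézout bound = 2.

deg(f) = 1, deg(g) = 2, so Bézout bound = 2.
Scan x ∈ F_11. For each x, list the y ∈ F_11 with f(x, y) ≡ 0 and those with g(x, y) ≡ 0 (mod 11); the common zeros in that column are the intersection.
  x = 0: f ≡ 0 at y ∈ {4}; g ≡ 0 at y ∈ ∅; common: ∅.
  x = 1: f ≡ 0 at y ∈ {7}; g ≡ 0 at y ∈ {4, 10}; common: ∅.
  x = 2: f ≡ 0 at y ∈ {10}; g ≡ 0 at y ∈ {9}; common: ∅.
  x = 3: f ≡ 0 at y ∈ {2}; g ≡ 0 at y ∈ ∅; common: ∅.
  x = 4: f ≡ 0 at y ∈ {5}; g ≡ 0 at y ∈ {0, 4}; common: ∅.
  x = 5: f ≡ 0 at y ∈ {8}; g ≡ 0 at y ∈ ∅; common: ∅.
  x = 6: f ≡ 0 at y ∈ {0}; g ≡ 0 at y ∈ ∅; common: ∅.
  x = 7: f ≡ 0 at y ∈ {3}; g ≡ 0 at y ∈ ∅; common: ∅.
  x = 8: f ≡ 0 at y ∈ {6}; g ≡ 0 at y ∈ {0, 9}; common: ∅.
  x = 9: f ≡ 0 at y ∈ {9}; g ≡ 0 at y ∈ {6, 7}; common: ∅.
  x = 10: f ≡ 0 at y ∈ {1}; g ≡ 0 at y ∈ {7, 10}; common: ∅.
Collecting: common zeros = ∅, so the count is 0.
Comparison with the Bézout bound: 0 ≤ 2 = deg(f)·deg(g), as expected for curves with no common component (the affine F_11-count falls short of the bound because intersections may lie at infinity, over extension fields, or carry multiplicity).


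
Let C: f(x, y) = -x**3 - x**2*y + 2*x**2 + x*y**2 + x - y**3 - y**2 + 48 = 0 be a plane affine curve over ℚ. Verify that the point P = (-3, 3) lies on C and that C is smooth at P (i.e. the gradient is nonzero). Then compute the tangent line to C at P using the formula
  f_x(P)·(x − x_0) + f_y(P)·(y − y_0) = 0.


Tangent line at P: -11*x - 60*y + 147 = 0.

Step 1: f(-3, 3) = 0, so P lies on C.
Step 2: partial derivatives
  f_x(x, y) = -3*x**2 - 2*x*y + 4*x + y**2 + 1, f_y(x, y) = -x**2 + 2*x*y - 3*y**2 - 2*y.
  f_x(P) = -11, f_y(P) = -60 (gradient nonzero, so P is smooth).
Step 3: tangent line at P: -11·(x − -3) + -60·(y − 3) = 0.
Expanding: -11*x - 60*y + 147 = 0.


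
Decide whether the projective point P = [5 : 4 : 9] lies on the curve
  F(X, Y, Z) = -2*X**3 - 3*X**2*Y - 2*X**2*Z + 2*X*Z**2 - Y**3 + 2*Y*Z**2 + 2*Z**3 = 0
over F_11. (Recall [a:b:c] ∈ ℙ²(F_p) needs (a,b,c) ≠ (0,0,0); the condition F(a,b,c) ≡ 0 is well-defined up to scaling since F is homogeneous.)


F(5,4,9) ≡ 4 (mod 11); P is NOT on the curve.

Evaluate F(5, 4, 9) term-by-term (mod 11).
  -2*X**3 ↦ -2·125·1·1 = -250
  -3*X**2*Y ↦ -3·25·4·1 = -300
  -2*X**2*Z ↦ -2·25·1·9 = -450
  2*X*Z**2 ↦ 2·5·1·81 = 810
  -Y**3 ↦ -1·1·64·1 = -64
  2*Y*Z**2 ↦ 2·1·4·81 = 648
  2*Z**3 ↦ 2·1·1·729 = 1458
Sum: F(5, 4, 9) = (-250) + (-300) + (-450) + (810) + (-64) + (648) + (1458) = 1852.
Reducing mod 11: 1852 ≡ 4 (mod 11).
Since F(a, b, c) ≡ 4 ≠ 0 (mod 11), P does NOT lie on the curve.


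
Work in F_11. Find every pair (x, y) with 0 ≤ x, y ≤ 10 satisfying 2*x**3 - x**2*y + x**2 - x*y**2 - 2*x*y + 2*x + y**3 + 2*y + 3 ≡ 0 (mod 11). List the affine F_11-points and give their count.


Affine F_11-points: {(0, 6), (0, 10), (2, 8), (3, 3), (10, 0), (10, 5)}; count = 6.

For each of the 121 pairs (x, y) ∈ F_11², evaluate f(x, y) mod 11. Record the zeros.
  x = 0: [0↦3, 1↦6, 2↦4, 3↦3, 4↦9, 5↦6, 6↦0, 7↦8, 8↦3, 9↦2, 10↦0]  zeros at y ∈ {6, 10}
  x = 1: [0↦8, 1↦7, 2↦10, 3↦1, 4↦8, 5↦4, 6↦6, 7↦9, 8↦8, 9↦9, 10↦7]  zeros at y ∈ ∅
  x = 2: [0↦5, 1↦9, 2↦4, 3↦7, 4↦2, 5↦6, 6↦3, 7↦10, 8↦0, 9↦1, 10↦8]  zeros at y ∈ {8}
  x = 3: [0↦6, 1↦2, 2↦9, 3↦0, 4↦3, 5↦2, 6↦3, 7↦1, 8↦2, 9↦1, 10↦4]  zeros at y ∈ {3}
  x = 4: [0↦1, 1↦9, 2↦4, 3↦3, 4↦1, 5↦4, 6↦7, 7↦5, 8↦4, 9↦10, 10↦7]  zeros at y ∈ ∅
  x = 5: [0↦2, 1↦9, 2↦1, 3↦6, 4↦8, 5↦2, 6↦5, 7↦1, 8↦7, 9↦7, 10↦7]  zeros at y ∈ ∅
  x = 6: [0↦10, 1↦3, 2↦1, 3↦10, 4↦3, 5↦8, 6↦9, 7↦1, 8↦1, 9↦4, 10↦5]  zeros at y ∈ ∅
  x = 7: [0↦4, 1↦3, 2↦5, 3↦5, 4↦9, 5↦1, 6↦9, 7↦6, 8↦9, 9↦2, 10↦2]  zeros at y ∈ ∅
  x = 8: [0↦7, 1↦10, 2↦3, 3↦3, 4↦5, 5↦4, 6↦6, 7↦6, 8↦10, 9↦2, 10↦10]  zeros at y ∈ ∅
  x = 9: [0↦9, 1↦3, 2↦7, 3↦5, 4↦3, 5↦7, 6↦1, 7↦2, 8↦5, 9↦5, 10↦8]  zeros at y ∈ ∅
  x = 10: [0↦0, 1↦5, 2↦7, 3↦1, 4↦4, 5↦0, 6↦6, 7↦6, 8↦6, 9↦1, 10↦8]  zeros at y ∈ {0, 5}
Collecting zeros: affine points = {(0, 6), (0, 10), (2, 8), (3, 3), (10, 0), (10, 5)}.
Total count |C(F_11)_aff| = 6.


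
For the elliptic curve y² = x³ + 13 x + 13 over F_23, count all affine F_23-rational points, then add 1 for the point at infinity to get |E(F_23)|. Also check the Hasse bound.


Affine points = {(0, 6), (0, 17), (1, 2), (1, 21), (2, 1), (2, 22), (6, 10), (6, 13), (8, 10), (8, 13), (9, 10), (9, 13), (10, 4), (10, 19), (14, 8), (14, 15), (15, 8), (15, 15), (16, 4), (16, 19), (17, 8), (17, 15), (19, 9), (19, 14), (20, 4), (20, 19), (21, 5), (21, 18)}; affine count = 28; |E(F_23)| = 29.

Discriminant check: Δ ∝ 4a³ + 27b² = 4·13³ + 27·13² = 4·2197 + 27·169 ≡ 11 (mod 23). Nonzero ⇒ E is nonsingular.
For each x ∈ F_23, compute rhs = x³ + 13·x + 13 mod 23, then count y ∈ F_23 with y² ≡ rhs.
  x = 0: rhs = 13, matching y values: 6, 17 (2 points).
  x = 1: rhs = 4, matching y values: 2, 21 (2 points).
  x = 2: rhs = 1, matching y values: 1, 22 (2 points).
  x = 3: rhs = 10, matching y values: none (0 points).
  x = 4: rhs = 14, matching y values: none (0 points).
  x = 5: rhs = 19, matching y values: none (0 points).
  x = 6: rhs = 8, matching y values: 10, 13 (2 points).
  x = 7: rhs = 10, matching y values: none (0 points).
  x = 8: rhs = 8, matching y values: 10, 13 (2 points).
  x = 9: rhs = 8, matching y values: 10, 13 (2 points).
  x = 10: rhs = 16, matching y values: 4, 19 (2 points).
  x = 11: rhs = 15, matching y values: none (0 points).
  x = 12: rhs = 11, matching y values: none (0 points).
  x = 13: rhs = 10, matching y values: none (0 points).
  x = 14: rhs = 18, matching y values: 8, 15 (2 points).
  x = 15: rhs = 18, matching y values: 8, 15 (2 points).
  x = 16: rhs = 16, matching y values: 4, 19 (2 points).
  x = 17: rhs = 18, matching y values: 8, 15 (2 points).
  x = 18: rhs = 7, matching y values: none (0 points).
  x = 19: rhs = 12, matching y values: 9, 14 (2 points).
  x = 20: rhs = 16, matching y values: 4, 19 (2 points).
  x = 21: rhs = 2, matching y values: 5, 18 (2 points).
  x = 22: rhs = 22, matching y values: none (0 points).
Total affine count: 28.
Full point count |E(F_23)| = 28 + 1 = 29.
Hasse bound: |29 − (23+1)| = |5| = 5 ≤ 2√23 ≈ 9.5917 ✓.


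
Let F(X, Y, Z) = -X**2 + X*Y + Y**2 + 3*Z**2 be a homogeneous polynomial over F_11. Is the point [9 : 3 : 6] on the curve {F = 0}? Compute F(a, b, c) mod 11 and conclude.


F(9,3,6) ≡ 8 (mod 11); P is NOT on the curve.

Evaluate F(9, 3, 6) term-by-term (mod 11).
  -X**2 ↦ -1·81·1·1 = -81
  X*Y ↦ 1·9·3·1 = 27
  Y**2 ↦ 1·1·9·1 = 9
  3*Z**2 ↦ 3·1·1·36 = 108
Sum: F(9, 3, 6) = (-81) + (27) + (9) + (108) = 63.
Reducing mod 11: 63 ≡ 8 (mod 11).
Since F(a, b, c) ≡ 8 ≠ 0 (mod 11), P does NOT lie on the curve.


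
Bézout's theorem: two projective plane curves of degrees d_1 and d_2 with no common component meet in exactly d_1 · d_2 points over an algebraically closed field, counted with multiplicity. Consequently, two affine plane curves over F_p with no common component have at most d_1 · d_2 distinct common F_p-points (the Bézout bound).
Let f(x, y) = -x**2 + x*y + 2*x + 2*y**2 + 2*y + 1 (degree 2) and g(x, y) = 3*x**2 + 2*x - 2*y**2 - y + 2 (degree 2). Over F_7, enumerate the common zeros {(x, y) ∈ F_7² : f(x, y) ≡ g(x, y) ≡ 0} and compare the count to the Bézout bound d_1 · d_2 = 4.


Common zeros: ∅; count = 0; Bézout bound = 4.

deg(f) = 2, deg(g) = 2, so Bézout bound = 4.
Scan x ∈ F_7. For each x, list the y ∈ F_7 with f(x, y) ≡ 0 and those with g(x, y) ≡ 0 (mod 7); the common zeros in that column are the intersection.
  x = 0: f ≡ 0 at y ∈ ∅; g ≡ 0 at y ∈ ∅; common: ∅.
  x = 1: f ≡ 0 at y ∈ {1}; g ≡ 0 at y ∈ {0, 3}; common: ∅.
  x = 2: f ≡ 0 at y ∈ {1, 4}; g ≡ 0 at y ∈ ∅; common: ∅.
  x = 3: f ≡ 0 at y ∈ ∅; g ≡ 0 at y ∈ {0, 3}; common: ∅.
  x = 4: f ≡ 0 at y ∈ {0, 4}; g ≡ 0 at y ∈ ∅; common: ∅.
  x = 5: f ≡ 0 at y ∈ {0}; g ≡ 0 at y ∈ {1, 2}; common: ∅.
  x = 6: f ≡ 0 at y ∈ ∅; g ≡ 0 at y ∈ {1, 2}; common: ∅.
Collecting: common zeros = ∅, so the count is 0.
Comparison with the Bézout bound: 0 ≤ 4 = deg(f)·deg(g), as expected for curves with no common component (the affine F_7-count falls short of the bound because intersections may lie at infinity, over extension fields, or carry multiplicity).


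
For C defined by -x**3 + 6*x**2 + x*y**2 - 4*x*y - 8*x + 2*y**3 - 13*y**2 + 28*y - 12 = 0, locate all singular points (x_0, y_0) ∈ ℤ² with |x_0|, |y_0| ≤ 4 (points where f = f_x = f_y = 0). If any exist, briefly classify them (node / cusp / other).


Singular points: {(2, 2)}; classification: cusp.

Compute partial derivatives:
  f_x = -3*x**2 + 12*x + y**2 - 4*y - 8.
  f_y = 2*x*y - 4*x + 6*y**2 - 26*y + 28.
Scan x_0 ∈ {−4, ..., 4}. For each x_0, f_y(x_0, y) is a polynomial in y; find its integer roots y ∈ {−4, ..., 4}, then test f_x and f at those candidates.
  x = -4: f_y(-4, y) = 6*y**2 - 34*y + 44; vanishes at y ∈ {2}. (-4, 2): f_x = -108 ≠ 0.
  x = -3: f_y(-3, y) = 6*y**2 - 32*y + 40; vanishes at y ∈ {2}. (-3, 2): f_x = -75 ≠ 0.
  x = -2: f_y(-2, y) = 6*y**2 - 30*y + 36; vanishes at y ∈ {2, 3}. (-2, 2): f_x = -48 ≠ 0; (-2, 3): f_x = -47 ≠ 0.
  x = -1: f_y(-1, y) = 6*y**2 - 28*y + 32; vanishes at y ∈ {2}. (-1, 2): f_x = -27 ≠ 0.
  x = 0: f_y(0, y) = 6*y**2 - 26*y + 28; vanishes at y ∈ {2}. (0, 2): f_x = -12 ≠ 0.
  x = 1: f_y(1, y) = 6*y**2 - 24*y + 24; vanishes at y ∈ {2}. (1, 2): f_x = -3 ≠ 0.
  x = 2: f_y(2, y) = 6*y**2 - 22*y + 20; vanishes at y ∈ {2}. (2, 2): f_x = 0, f = 0 — SINGULAR.
  x = 3: f_y(3, y) = 6*y**2 - 20*y + 16; vanishes at y ∈ {2}. (3, 2): f_x = -3 ≠ 0.
  x = 4: f_y(4, y) = 6*y**2 - 18*y + 12; vanishes at y ∈ {1, 2}. (4, 1): f_x = -11 ≠ 0; (4, 2): f_x = -12 ≠ 0.
Only singular point on the grid: (2, 2).
Classify: substitute x = 2 + u, y = 2 + v and expand: f = -u**3 + u*v**2 + 2*v**3 + v**2.
No constant or linear terms (consistent with a singular point). Quadratic part: v**2. Cubic part: -u**3 + u*v**2 + 2*v**3.
The quadratic part v**2 is a perfect square, so there is a single (double) tangent line v = 0, i.e. y = 2. Restricting the cubic part to that line (v = 0) leaves -u**3 ≠ 0, so f is not divisible by v and the branch is v² ≈ u**3 to lowest order — this is a cusp.
Classification: cusp.


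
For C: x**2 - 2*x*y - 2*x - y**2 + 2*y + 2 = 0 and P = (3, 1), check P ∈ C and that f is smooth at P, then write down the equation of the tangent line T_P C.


Tangent line at P: 2*x - 6*y = 0.

Step 1: f(3, 1) = 0, so P lies on C.
Step 2: partial derivatives
  f_x(x, y) = 2*x - 2*y - 2, f_y(x, y) = -2*x - 2*y + 2.
  f_x(P) = 2, f_y(P) = -6 (gradient nonzero, so P is smooth).
Step 3: tangent line at P: 2·(x − 3) + -6·(y − 1) = 0.
Expanding: 2*x - 6*y = 0.


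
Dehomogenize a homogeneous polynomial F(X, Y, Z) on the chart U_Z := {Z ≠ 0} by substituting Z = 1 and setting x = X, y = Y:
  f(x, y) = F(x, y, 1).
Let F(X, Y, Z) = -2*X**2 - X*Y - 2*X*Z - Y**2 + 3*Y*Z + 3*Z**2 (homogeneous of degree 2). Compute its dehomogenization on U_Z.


f(x, y) = -2*x**2 - x*y - 2*x - y**2 + 3*y + 3

On U_Z we set Z = 1. Each monomial c·X^i·Y^j·Z^k in F becomes c·x^i·y^j·1^k = c·x^i·y^j.
Substituting Z = 1: F(X, Y, 1) = -2*x**2 - x*y - 2*x - y**2 + 3*y + 3.
Note: deg(f) ≤ deg(F) = 2; strict inequality happens when F is divisible by Z (lost terms).


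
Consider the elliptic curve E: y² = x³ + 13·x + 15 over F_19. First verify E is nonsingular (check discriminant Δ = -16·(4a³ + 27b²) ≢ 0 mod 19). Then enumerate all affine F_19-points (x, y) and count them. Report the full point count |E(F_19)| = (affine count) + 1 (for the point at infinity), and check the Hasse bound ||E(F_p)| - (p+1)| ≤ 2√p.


Affine points = {(2, 7), (2, 12), (3, 9), (3, 10), (4, 6), (4, 13), (6, 9), (6, 10), (8, 2), (8, 17), (9, 5), (9, 14), (10, 9), (10, 10), (11, 8), (11, 11), (13, 5), (13, 14), (16, 5), (16, 14), (17, 0), (18, 1), (18, 18)}; affine count = 23; |E(F_19)| = 24.

Discriminant check: Δ ∝ 4a³ + 27b² = 4·13³ + 27·15² = 4·2197 + 27·225 ≡ 5 (mod 19). Nonzero ⇒ E is nonsingular.
For each x ∈ F_19, compute rhs = x³ + 13·x + 15 mod 19, then count y ∈ F_19 with y² ≡ rhs.
  x = 0: rhs = 15, matching y values: none (0 points).
  x = 1: rhs = 10, matching y values: none (0 points).
  x = 2: rhs = 11, matching y values: 7, 12 (2 points).
  x = 3: rhs = 5, matching y values: 9, 10 (2 points).
  x = 4: rhs = 17, matching y values: 6, 13 (2 points).
  x = 5: rhs = 15, matching y values: none (0 points).
  x = 6: rhs = 5, matching y values: 9, 10 (2 points).
  x = 7: rhs = 12, matching y values: none (0 points).
  x = 8: rhs = 4, matching y values: 2, 17 (2 points).
  x = 9: rhs = 6, matching y values: 5, 14 (2 points).
  x = 10: rhs = 5, matching y values: 9, 10 (2 points).
  x = 11: rhs = 7, matching y values: 8, 11 (2 points).
  x = 12: rhs = 18, matching y values: none (0 points).
  x = 13: rhs = 6, matching y values: 5, 14 (2 points).
  x = 14: rhs = 15, matching y values: none (0 points).
  x = 15: rhs = 13, matching y values: none (0 points).
  x = 16: rhs = 6, matching y values: 5, 14 (2 points).
  x = 17: rhs = 0, matching y values: 0 (1 points).
  x = 18: rhs = 1, matching y values: 1, 18 (2 points).
Total affine count: 23.
Full point count |E(F_19)| = 23 + 1 = 24.
Hasse bound: |24 − (19+1)| = |4| = 4 ≤ 2√19 ≈ 8.7178 ✓.


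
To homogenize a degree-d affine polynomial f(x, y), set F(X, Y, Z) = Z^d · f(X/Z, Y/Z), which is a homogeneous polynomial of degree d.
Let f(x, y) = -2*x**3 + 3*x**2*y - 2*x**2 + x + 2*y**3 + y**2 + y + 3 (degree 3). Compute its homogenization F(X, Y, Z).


F(X, Y, Z) = -2*X**3 + 3*X**2*Y - 2*X**2*Z + X*Z**2 + 2*Y**3 + Y**2*Z + Y*Z**2 + 3*Z**3

deg(f) = 3.
Substitute x = X/Z, y = Y/Z into f, then multiply by Z^3.
  monomial -2·x^3·y^0 ↦ -2·X^3·Y^0·Z^0.
  monomial 3·x^2·y^1 ↦ 3·X^2·Y^1·Z^0.
  monomial -2·x^2·y^0 ↦ -2·X^2·Y^0·Z^1.
  monomial 1·x^1·y^0 ↦ 1·X^1·Y^0·Z^2.
  monomial 2·x^0·y^3 ↦ 2·X^0·Y^3·Z^0.
  monomial 1·x^0·y^2 ↦ 1·X^0·Y^2·Z^1.
  monomial 1·x^0·y^1 ↦ 1·X^0·Y^1·Z^2.
  monomial 3·x^0·y^0 ↦ 3·X^0·Y^0·Z^3.
Collecting: F(X, Y, Z) = -2*X**3 + 3*X**2*Y - 2*X**2*Z + X*Z**2 + 2*Y**3 + Y**2*Z + Y*Z**2 + 3*Z**3.


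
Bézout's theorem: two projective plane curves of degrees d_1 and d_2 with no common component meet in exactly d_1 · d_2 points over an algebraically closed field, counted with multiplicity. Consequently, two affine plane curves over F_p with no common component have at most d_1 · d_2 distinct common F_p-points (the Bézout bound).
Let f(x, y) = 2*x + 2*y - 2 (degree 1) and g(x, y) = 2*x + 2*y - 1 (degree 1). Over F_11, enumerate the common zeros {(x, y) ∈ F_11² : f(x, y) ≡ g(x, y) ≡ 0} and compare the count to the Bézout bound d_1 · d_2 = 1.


Common zeros: ∅; count = 0; Bézout bound = 1.

deg(f) = 1, deg(g) = 1, so Bézout bound = 1.
Scan x ∈ F_11. For each x, list the y ∈ F_11 with f(x, y) ≡ 0 and those with g(x, y) ≡ 0 (mod 11); the common zeros in that column are the intersection.
  x = 0: f ≡ 0 at y ∈ {1}; g ≡ 0 at y ∈ {6}; common: ∅.
  x = 1: f ≡ 0 at y ∈ {0}; g ≡ 0 at y ∈ {5}; common: ∅.
  x = 2: f ≡ 0 at y ∈ {10}; g ≡ 0 at y ∈ {4}; common: ∅.
  x = 3: f ≡ 0 at y ∈ {9}; g ≡ 0 at y ∈ {3}; common: ∅.
  x = 4: f ≡ 0 at y ∈ {8}; g ≡ 0 at y ∈ {2}; common: ∅.
  x = 5: f ≡ 0 at y ∈ {7}; g ≡ 0 at y ∈ {1}; common: ∅.
  x = 6: f ≡ 0 at y ∈ {6}; g ≡ 0 at y ∈ {0}; common: ∅.
  x = 7: f ≡ 0 at y ∈ {5}; g ≡ 0 at y ∈ {10}; common: ∅.
  x = 8: f ≡ 0 at y ∈ {4}; g ≡ 0 at y ∈ {9}; common: ∅.
  x = 9: f ≡ 0 at y ∈ {3}; g ≡ 0 at y ∈ {8}; common: ∅.
  x = 10: f ≡ 0 at y ∈ {2}; g ≡ 0 at y ∈ {7}; common: ∅.
Collecting: common zeros = ∅, so the count is 0.
Comparison with the Bézout bound: 0 ≤ 1 = deg(f)·deg(g), as expected for curves with no common component (the affine F_11-count falls short of the bound because intersections may lie at infinity, over extension fields, or carry multiplicity).


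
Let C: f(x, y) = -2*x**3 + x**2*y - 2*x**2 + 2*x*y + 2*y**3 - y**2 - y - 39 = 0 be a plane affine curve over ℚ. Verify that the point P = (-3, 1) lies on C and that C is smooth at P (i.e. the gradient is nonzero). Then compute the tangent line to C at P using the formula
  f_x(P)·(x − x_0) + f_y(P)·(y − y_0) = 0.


Tangent line at P: -46*x + 6*y - 144 = 0.

Step 1: f(-3, 1) = 0, so P lies on C.
Step 2: partial derivatives
  f_x(x, y) = -6*x**2 + 2*x*y - 4*x + 2*y, f_y(x, y) = x**2 + 2*x + 6*y**2 - 2*y - 1.
  f_x(P) = -46, f_y(P) = 6 (gradient nonzero, so P is smooth).
Step 3: tangent line at P: -46·(x − -3) + 6·(y − 1) = 0.
Expanding: -46*x + 6*y - 144 = 0.


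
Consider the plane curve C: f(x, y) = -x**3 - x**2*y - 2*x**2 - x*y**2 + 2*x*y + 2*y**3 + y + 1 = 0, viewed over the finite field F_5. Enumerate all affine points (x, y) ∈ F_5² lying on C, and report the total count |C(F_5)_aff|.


Affine F_5-points: {(2, 0), (2, 2), (2, 4), (4, 0)}; count = 4.

For each of the 25 pairs (x, y) ∈ F_5², evaluate f(x, y) mod 5. Record the zeros.
  x = 0: [0↦1, 1↦4, 2↦4, 3↦3, 4↦3]  zeros at y ∈ ∅
  x = 1: [0↦3, 1↦1, 2↦4, 3↦4, 4↦3]  zeros at y ∈ ∅
  x = 2: [0↦0, 1↦1, 2↦0, 3↦4, 4↦0]  zeros at y ∈ {0, 2, 4}
  x = 3: [0↦1, 1↦3, 2↦1, 3↦2, 4↦3]  zeros at y ∈ ∅
  x = 4: [0↦0, 1↦1, 2↦1, 3↦2, 4↦1]  zeros at y ∈ {0}
Collecting zeros: affine points = {(2, 0), (2, 2), (2, 4), (4, 0)}.
Total count |C(F_5)_aff| = 4.


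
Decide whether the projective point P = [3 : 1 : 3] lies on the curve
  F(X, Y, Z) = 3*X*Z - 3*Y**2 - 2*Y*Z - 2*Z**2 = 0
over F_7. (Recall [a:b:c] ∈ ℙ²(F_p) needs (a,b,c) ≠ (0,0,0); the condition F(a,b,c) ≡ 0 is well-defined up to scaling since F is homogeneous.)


F(3,1,3) ≡ 0 (mod 7); P is on the curve.

Evaluate F(3, 1, 3) term-by-term (mod 7).
  3*X*Z ↦ 3·3·1·3 = 27
  -3*Y**2 ↦ -3·1·1·1 = -3
  -2*Y*Z ↦ -2·1·1·3 = -6
  -2*Z**2 ↦ -2·1·1·9 = -18
Sum: F(3, 1, 3) = (27) + (-3) + (-6) + (-18) = 0.
Reducing mod 7: 0 ≡ 0 (mod 7).
Since F(a, b, c) ≡ 0 (mod 7), P lies on the curve.


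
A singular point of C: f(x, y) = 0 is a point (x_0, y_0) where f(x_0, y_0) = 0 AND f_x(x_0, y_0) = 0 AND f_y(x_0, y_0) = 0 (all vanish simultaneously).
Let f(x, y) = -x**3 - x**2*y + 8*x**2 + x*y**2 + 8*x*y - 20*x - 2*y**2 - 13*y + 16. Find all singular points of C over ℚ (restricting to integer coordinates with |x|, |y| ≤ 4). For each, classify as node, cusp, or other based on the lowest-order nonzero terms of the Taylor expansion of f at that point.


Singular points: {(3, -1)}; classification: cusp.

Compute partial derivatives:
  f_x = -3*x**2 - 2*x*y + 16*x + y**2 + 8*y - 20.
  f_y = -x**2 + 2*x*y + 8*x - 4*y - 13.
Scan x_0 ∈ {−4, ..., 4}. For each x_0, f_y(x_0, y) is a polynomial in y; find its integer roots y ∈ {−4, ..., 4}, then test f_x and f at those candidates.
  x = -4: f_y(-4, y) = -12*y - 61; no integer root y with |y| ≤ 4.
  x = -3: f_y(-3, y) = -10*y - 46; no integer root y with |y| ≤ 4.
  x = -2: f_y(-2, y) = -8*y - 33; no integer root y with |y| ≤ 4.
  x = -1: f_y(-1, y) = -6*y - 22; no integer root y with |y| ≤ 4.
  x = 0: f_y(0, y) = -4*y - 13; no integer root y with |y| ≤ 4.
  x = 1: f_y(1, y) = -2*y - 6; vanishes at y ∈ {-3}. (1, -3): f_x = -16 ≠ 0.
  x = 2: f_y(2, y) = -1; no integer root y with |y| ≤ 4.
  x = 3: f_y(3, y) = 2*y + 2; vanishes at y ∈ {-1}. (3, -1): f_x = 0, f = 0 — SINGULAR.
  x = 4: f_y(4, y) = 4*y + 3; no integer root y with |y| ≤ 4.
Only singular point on the grid: (3, -1).
Classify: substitute x = 3 + u, y = -1 + v and expand: f = -u**3 - u**2*v + u*v**2 + v**2.
No constant or linear terms (consistent with a singular point). Quadratic part: v**2. Cubic part: -u**3 - u**2*v + u*v**2.
The quadratic part v**2 is a perfect square, so there is a single (double) tangent line v = 0, i.e. y = -1. Restricting the cubic part to that line (v = 0) leaves -u**3 ≠ 0, so f is not divisible by v and the branch is v² ≈ u**3 to lowest order — this is a cusp.
Classification: cusp.


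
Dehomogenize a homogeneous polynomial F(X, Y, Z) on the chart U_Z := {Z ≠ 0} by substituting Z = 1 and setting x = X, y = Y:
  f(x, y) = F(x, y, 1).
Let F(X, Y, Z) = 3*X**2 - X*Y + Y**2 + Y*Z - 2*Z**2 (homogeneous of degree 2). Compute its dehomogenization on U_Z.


f(x, y) = 3*x**2 - x*y + y**2 + y - 2

On U_Z we set Z = 1. Each monomial c·X^i·Y^j·Z^k in F becomes c·x^i·y^j·1^k = c·x^i·y^j.
Substituting Z = 1: F(X, Y, 1) = 3*x**2 - x*y + y**2 + y - 2.
Note: deg(f) ≤ deg(F) = 2; strict inequality happens when F is divisible by Z (lost terms).


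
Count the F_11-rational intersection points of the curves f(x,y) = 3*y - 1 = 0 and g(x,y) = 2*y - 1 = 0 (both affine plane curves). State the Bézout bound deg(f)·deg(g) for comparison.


Common zeros: ∅; count = 0; Bézout bound = 1.

deg(f) = 1, deg(g) = 1, so Bézout bound = 1.
Scan x ∈ F_11. For each x, list the y ∈ F_11 with f(x, y) ≡ 0 and those with g(x, y) ≡ 0 (mod 11); the common zeros in that column are the intersection.
  x = 0: f ≡ 0 at y ∈ {4}; g ≡ 0 at y ∈ {6}; common: ∅.
  x = 1: f ≡ 0 at y ∈ {4}; g ≡ 0 at y ∈ {6}; common: ∅.
  x = 2: f ≡ 0 at y ∈ {4}; g ≡ 0 at y ∈ {6}; common: ∅.
  x = 3: f ≡ 0 at y ∈ {4}; g ≡ 0 at y ∈ {6}; common: ∅.
  x = 4: f ≡ 0 at y ∈ {4}; g ≡ 0 at y ∈ {6}; common: ∅.
  x = 5: f ≡ 0 at y ∈ {4}; g ≡ 0 at y ∈ {6}; common: ∅.
  x = 6: f ≡ 0 at y ∈ {4}; g ≡ 0 at y ∈ {6}; common: ∅.
  x = 7: f ≡ 0 at y ∈ {4}; g ≡ 0 at y ∈ {6}; common: ∅.
  x = 8: f ≡ 0 at y ∈ {4}; g ≡ 0 at y ∈ {6}; common: ∅.
  x = 9: f ≡ 0 at y ∈ {4}; g ≡ 0 at y ∈ {6}; common: ∅.
  x = 10: f ≡ 0 at y ∈ {4}; g ≡ 0 at y ∈ {6}; common: ∅.
Collecting: common zeros = ∅, so the count is 0.
Comparison with the Bézout bound: 0 ≤ 1 = deg(f)·deg(g), as expected for curves with no common component (the affine F_11-count falls short of the bound because intersections may lie at infinity, over extension fields, or carry multiplicity).


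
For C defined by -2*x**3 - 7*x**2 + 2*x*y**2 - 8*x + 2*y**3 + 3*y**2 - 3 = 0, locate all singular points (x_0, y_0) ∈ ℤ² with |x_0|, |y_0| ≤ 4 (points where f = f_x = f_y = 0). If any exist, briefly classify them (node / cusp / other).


Singular points: {(-1, 0)}; classification: node.

Compute partial derivatives:
  f_x = -6*x**2 - 14*x + 2*y**2 - 8.
  f_y = 4*x*y + 6*y**2 + 6*y.
Scan x_0 ∈ {−4, ..., 4}. For each x_0, f_y(x_0, y) is a polynomial in y; find its integer roots y ∈ {−4, ..., 4}, then test f_x and f at those candidates.
  x = -4: f_y(-4, y) = 6*y**2 - 10*y; vanishes at y ∈ {0}. (-4, 0): f_x = -48 ≠ 0.
  x = -3: f_y(-3, y) = 6*y**2 - 6*y; vanishes at y ∈ {0, 1}. (-3, 0): f_x = -20 ≠ 0; (-3, 1): f_x = -18 ≠ 0.
  x = -2: f_y(-2, y) = 6*y**2 - 2*y; vanishes at y ∈ {0}. (-2, 0): f_x = -4 ≠ 0.
  x = -1: f_y(-1, y) = 6*y**2 + 2*y; vanishes at y ∈ {0}. (-1, 0): f_x = 0, f = 0 — SINGULAR.
  x = 0: f_y(0, y) = 6*y**2 + 6*y; vanishes at y ∈ {-1, 0}. (0, -1): f_x = -6 ≠ 0; (0, 0): f_x = -8 ≠ 0.
  x = 1: f_y(1, y) = 6*y**2 + 10*y; vanishes at y ∈ {0}. (1, 0): f_x = -28 ≠ 0.
  x = 2: f_y(2, y) = 6*y**2 + 14*y; vanishes at y ∈ {0}. (2, 0): f_x = -60 ≠ 0.
  x = 3: f_y(3, y) = 6*y**2 + 18*y; vanishes at y ∈ {-3, 0}. (3, -3): f_x = -86 ≠ 0; (3, 0): f_x = -104 ≠ 0.
  x = 4: f_y(4, y) = 6*y**2 + 22*y; vanishes at y ∈ {0}. (4, 0): f_x = -160 ≠ 0.
Only singular point on the grid: (-1, 0).
Classify: substitute x = -1 + u, y = 0 + v and expand: f = -2*u**3 - u**2 + 2*u*v**2 + 2*v**3 + v**2.
No constant or linear terms (consistent with a singular point). Quadratic part: -u**2 + v**2. Cubic part: -2*u**3 + 2*u*v**2 + 2*v**3.
The quadratic part v**2 - u**2 = (v − u)(v + u) splits into two distinct linear factors, so there are two distinct tangent lines y − 0 = ±(x − -1) — this is a node (ordinary double point).
Classification: node.


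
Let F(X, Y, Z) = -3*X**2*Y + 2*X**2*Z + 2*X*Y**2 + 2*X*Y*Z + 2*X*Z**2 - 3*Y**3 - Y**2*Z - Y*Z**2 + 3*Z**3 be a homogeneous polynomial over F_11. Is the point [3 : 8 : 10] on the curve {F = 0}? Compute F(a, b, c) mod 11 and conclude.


F(3,8,10) ≡ 0 (mod 11); P is on the curve.

Evaluate F(3, 8, 10) term-by-term (mod 11).
  -3*X**2*Y ↦ -3·9·8·1 = -216
  2*X**2*Z ↦ 2·9·1·10 = 180
  2*X*Y**2 ↦ 2·3·64·1 = 384
  2*X*Y*Z ↦ 2·3·8·10 = 480
  2*X*Z**2 ↦ 2·3·1·100 = 600
  -3*Y**3 ↦ -3·1·512·1 = -1536
  -Y**2*Z ↦ -1·1·64·10 = -640
  -Y*Z**2 ↦ -1·1·8·100 = -800
  3*Z**3 ↦ 3·1·1·1000 = 3000
Sum: F(3, 8, 10) = (-216) + (180) + (384) + (480) + (600) + (-1536) + (-640) + (-800) + (3000) = 1452.
Reducing mod 11: 1452 ≡ 0 (mod 11).
Since F(a, b, c) ≡ 0 (mod 11), P lies on the curve.


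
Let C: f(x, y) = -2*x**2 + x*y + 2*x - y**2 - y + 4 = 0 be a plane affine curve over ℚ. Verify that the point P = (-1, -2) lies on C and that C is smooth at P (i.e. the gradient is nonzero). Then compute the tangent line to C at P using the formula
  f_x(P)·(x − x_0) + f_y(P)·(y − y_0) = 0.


Tangent line at P: 4*x + 2*y + 8 = 0.

Step 1: f(-1, -2) = 0, so P lies on C.
Step 2: partial derivatives
  f_x(x, y) = -4*x + y + 2, f_y(x, y) = x - 2*y - 1.
  f_x(P) = 4, f_y(P) = 2 (gradient nonzero, so P is smooth).
Step 3: tangent line at P: 4·(x − -1) + 2·(y − -2) = 0.
Expanding: 4*x + 2*y + 8 = 0.


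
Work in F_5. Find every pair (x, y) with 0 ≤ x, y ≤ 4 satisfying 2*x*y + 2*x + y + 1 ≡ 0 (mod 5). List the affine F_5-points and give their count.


Affine F_5-points: {(0, 4), (1, 4), (2, 0), (2, 1), (2, 2), (2, 3), (2, 4), (3, 4), (4, 4)}; count = 9.

For each of the 25 pairs (x, y) ∈ F_5², evaluate f(x, y) mod 5. Record the zeros.
  x = 0: [0↦1, 1↦2, 2↦3, 3↦4, 4↦0]  zeros at y ∈ {4}
  x = 1: [0↦3, 1↦1, 2↦4, 3↦2, 4↦0]  zeros at y ∈ {4}
  x = 2: [0↦0, 1↦0, 2↦0, 3↦0, 4↦0]  zeros at y ∈ {0, 1, 2, 3, 4}
  x = 3: [0↦2, 1↦4, 2↦1, 3↦3, 4↦0]  zeros at y ∈ {4}
  x = 4: [0↦4, 1↦3, 2↦2, 3↦1, 4↦0]  zeros at y ∈ {4}
Collecting zeros: affine points = {(0, 4), (1, 4), (2, 0), (2, 1), (2, 2), (2, 3), (2, 4), (3, 4), (4, 4)}.
Total count |C(F_5)_aff| = 9.


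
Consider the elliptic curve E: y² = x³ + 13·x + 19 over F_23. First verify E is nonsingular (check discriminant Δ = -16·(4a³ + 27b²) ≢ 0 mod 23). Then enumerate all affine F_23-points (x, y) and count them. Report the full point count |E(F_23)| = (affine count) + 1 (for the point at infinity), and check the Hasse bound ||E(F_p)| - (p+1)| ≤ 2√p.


Affine points = {(3, 4), (3, 19), (5, 5), (5, 18), (7, 4), (7, 19), (13, 4), (13, 19), (14, 1), (14, 22), (15, 1), (15, 22), (17, 1), (17, 22), (18, 6), (18, 17), (19, 8), (19, 15), (21, 10), (21, 13)}; affine count = 20; |E(F_23)| = 21.

Discriminant check: Δ ∝ 4a³ + 27b² = 4·13³ + 27·19² = 4·2197 + 27·361 ≡ 20 (mod 23). Nonzero ⇒ E is nonsingular.
For each x ∈ F_23, compute rhs = x³ + 13·x + 19 mod 23, then count y ∈ F_23 with y² ≡ rhs.
  x = 0: rhs = 19, matching y values: none (0 points).
  x = 1: rhs = 10, matching y values: none (0 points).
  x = 2: rhs = 7, matching y values: none (0 points).
  x = 3: rhs = 16, matching y values: 4, 19 (2 points).
  x = 4: rhs = 20, matching y values: none (0 points).
  x = 5: rhs = 2, matching y values: 5, 18 (2 points).
  x = 6: rhs = 14, matching y values: none (0 points).
  x = 7: rhs = 16, matching y values: 4, 19 (2 points).
  x = 8: rhs = 14, matching y values: none (0 points).
  x = 9: rhs = 14, matching y values: none (0 points).
  x = 10: rhs = 22, matching y values: none (0 points).
  x = 11: rhs = 21, matching y values: none (0 points).
  x = 12: rhs = 17, matching y values: none (0 points).
  x = 13: rhs = 16, matching y values: 4, 19 (2 points).
  x = 14: rhs = 1, matching y values: 1, 22 (2 points).
  x = 15: rhs = 1, matching y values: 1, 22 (2 points).
  x = 16: rhs = 22, matching y values: none (0 points).
  x = 17: rhs = 1, matching y values: 1, 22 (2 points).
  x = 18: rhs = 13, matching y values: 6, 17 (2 points).
  x = 19: rhs = 18, matching y values: 8, 15 (2 points).
  x = 20: rhs = 22, matching y values: none (0 points).
  x = 21: rhs = 8, matching y values: 10, 13 (2 points).
  x = 22: rhs = 5, matching y values: none (0 points).
Total affine count: 20.
Full point count |E(F_23)| = 20 + 1 = 21.
Hasse bound: |21 − (23+1)| = |-3| = 3 ≤ 2√23 ≈ 9.5917 ✓.
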